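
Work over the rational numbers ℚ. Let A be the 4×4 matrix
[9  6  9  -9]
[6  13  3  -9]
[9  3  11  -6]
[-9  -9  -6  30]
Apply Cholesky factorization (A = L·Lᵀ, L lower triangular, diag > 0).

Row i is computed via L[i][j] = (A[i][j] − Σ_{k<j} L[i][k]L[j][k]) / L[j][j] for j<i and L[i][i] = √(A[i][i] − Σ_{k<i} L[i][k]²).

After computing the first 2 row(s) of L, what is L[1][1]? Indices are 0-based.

Step 1: L[0][0] = √(9) = 3.
  L[1][0] = (6) / L[0][0] = 2.
Step 2: L[1][1] = √(9) = 3.

L[1][1] = 3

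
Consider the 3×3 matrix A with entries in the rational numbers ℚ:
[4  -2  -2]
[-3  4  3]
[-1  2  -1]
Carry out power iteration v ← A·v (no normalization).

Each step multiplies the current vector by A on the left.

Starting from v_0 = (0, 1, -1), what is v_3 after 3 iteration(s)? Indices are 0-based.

v_3 = (-56, 73, 35)

v_0 = (0, 1, -1).
v_1 = A·v_0 = (0, 1, 3).
v_2 = A·v_1 = (-8, 13, -1).
v_3 = A·v_2 = (-56, 73, 35).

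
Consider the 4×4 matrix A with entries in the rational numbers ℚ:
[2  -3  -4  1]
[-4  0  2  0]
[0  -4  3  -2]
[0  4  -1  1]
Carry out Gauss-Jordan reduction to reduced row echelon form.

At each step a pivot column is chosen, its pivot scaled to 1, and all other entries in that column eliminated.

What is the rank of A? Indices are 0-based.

rank = 4

step 1: normalize row 0 (÷2) = (1, -3/2, -2, 1/2)
  row 1: subtract -4×row0 = (0, -6, -6, 2)
step 2: normalize row 1 (÷-6) = (0, 1, 1, -1/3)
  row 0: subtract -3/2×row1 = (1, 0, -1/2, 0)
  row 2: subtract -4×row1 = (0, 0, 7, -10/3)
  row 3: subtract 4×row1 = (0, 0, -5, 7/3)
step 3: normalize row 2 (÷7) = (0, 0, 1, -10/21)
  row 0: subtract -1/2×row2 = (1, 0, 0, -5/21)
  row 1: subtract 1×row2 = (0, 1, 0, 1/7)
  row 3: subtract -5×row2 = (0, 0, 0, -1/21)
step 4: normalize row 3 (÷-1/21) = (0, 0, 0, 1)
  row 0: subtract -5/21×row3 = (1, 0, 0, 0)
  row 1: subtract 1/7×row3 = (0, 1, 0, 0)
  row 2: subtract -10/21×row3 = (0, 0, 1, 0)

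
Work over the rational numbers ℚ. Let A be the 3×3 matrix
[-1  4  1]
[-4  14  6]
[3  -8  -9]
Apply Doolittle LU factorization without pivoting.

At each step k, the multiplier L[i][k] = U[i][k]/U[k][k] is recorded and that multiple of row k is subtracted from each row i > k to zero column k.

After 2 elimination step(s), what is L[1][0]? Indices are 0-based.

Step 1: pivot at (0,0) is -1.
  row1 ← row1 − (4)·row0  ⇒  L[1][0]=4, U row1=(0, -2, 2)
  row2 ← row2 − (-3)·row0  ⇒  L[2][0]=-3, U row2=(0, 4, -6)
Step 2: pivot at (1,1) is -2.
  row2 ← row2 − (-2)·row1  ⇒  L[2][1]=-2, U row2=(0, 0, -2)

L[1][0] = 4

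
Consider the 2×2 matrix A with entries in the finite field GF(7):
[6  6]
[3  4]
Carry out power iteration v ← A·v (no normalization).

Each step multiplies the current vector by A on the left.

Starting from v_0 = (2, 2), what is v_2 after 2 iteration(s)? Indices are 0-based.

v_2 = (4, 2)

v_0 = (2, 2).
v_1 = A·v_0 = (3, 0).
v_2 = A·v_1 = (4, 2).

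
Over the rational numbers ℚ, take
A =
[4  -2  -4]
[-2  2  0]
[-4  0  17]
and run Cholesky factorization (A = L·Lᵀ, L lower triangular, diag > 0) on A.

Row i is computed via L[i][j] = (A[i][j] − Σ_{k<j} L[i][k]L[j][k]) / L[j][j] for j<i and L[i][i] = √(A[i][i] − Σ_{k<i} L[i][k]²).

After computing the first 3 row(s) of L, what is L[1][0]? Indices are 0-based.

L[1][0] = -1

Step 1: L[0][0] = √(4) = 2.
  L[1][0] = (-2) / L[0][0] = -1.
Step 2: L[1][1] = √(1) = 1.
  L[2][0] = (-4) / L[0][0] = -2.
  L[2][1] = (-2) / L[1][1] = -2.
Step 3: L[2][2] = √(9) = 3.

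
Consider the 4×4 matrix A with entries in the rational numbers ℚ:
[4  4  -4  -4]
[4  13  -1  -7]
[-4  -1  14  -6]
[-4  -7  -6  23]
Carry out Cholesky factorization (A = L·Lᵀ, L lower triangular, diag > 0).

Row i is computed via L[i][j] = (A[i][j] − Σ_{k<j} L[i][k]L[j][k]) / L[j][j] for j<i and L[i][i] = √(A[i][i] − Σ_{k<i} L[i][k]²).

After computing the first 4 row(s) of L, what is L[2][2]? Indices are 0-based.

L[2][2] = 3

Step 1: L[0][0] = √(4) = 2.
  L[1][0] = (4) / L[0][0] = 2.
Step 2: L[1][1] = √(9) = 3.
  L[2][0] = (-4) / L[0][0] = -2.
  L[2][1] = (3) / L[1][1] = 1.
Step 3: L[2][2] = √(9) = 3.
  L[3][0] = (-4) / L[0][0] = -2.
  L[3][1] = (-3) / L[1][1] = -1.
  L[3][2] = (-9) / L[2][2] = -3.
Step 4: L[3][3] = √(9) = 3.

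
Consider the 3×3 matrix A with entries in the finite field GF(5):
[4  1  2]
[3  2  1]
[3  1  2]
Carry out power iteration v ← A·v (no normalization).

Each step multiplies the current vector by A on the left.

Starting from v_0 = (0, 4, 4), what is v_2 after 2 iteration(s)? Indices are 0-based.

v_0 = (0, 4, 4).
v_1 = A·v_0 = (2, 2, 2).
v_2 = A·v_1 = (4, 2, 2).

v_2 = (4, 2, 2)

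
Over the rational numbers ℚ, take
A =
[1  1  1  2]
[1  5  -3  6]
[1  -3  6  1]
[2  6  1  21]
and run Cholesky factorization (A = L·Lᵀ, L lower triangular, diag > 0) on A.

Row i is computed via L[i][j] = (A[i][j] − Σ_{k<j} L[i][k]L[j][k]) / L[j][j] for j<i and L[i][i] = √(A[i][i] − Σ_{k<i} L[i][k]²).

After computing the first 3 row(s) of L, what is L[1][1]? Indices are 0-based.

L[1][1] = 2

Step 1: L[0][0] = √(1) = 1.
  L[1][0] = (1) / L[0][0] = 1.
Step 2: L[1][1] = √(4) = 2.
  L[2][0] = (1) / L[0][0] = 1.
  L[2][1] = (-4) / L[1][1] = -2.
Step 3: L[2][2] = √(1) = 1.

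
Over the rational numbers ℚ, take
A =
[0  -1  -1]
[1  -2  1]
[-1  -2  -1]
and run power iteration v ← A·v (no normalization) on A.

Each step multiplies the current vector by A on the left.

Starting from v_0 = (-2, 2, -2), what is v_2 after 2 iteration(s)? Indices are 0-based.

v_0 = (-2, 2, -2).
v_1 = A·v_0 = (0, -8, 0).
v_2 = A·v_1 = (8, 16, 16).

v_2 = (8, 16, 16)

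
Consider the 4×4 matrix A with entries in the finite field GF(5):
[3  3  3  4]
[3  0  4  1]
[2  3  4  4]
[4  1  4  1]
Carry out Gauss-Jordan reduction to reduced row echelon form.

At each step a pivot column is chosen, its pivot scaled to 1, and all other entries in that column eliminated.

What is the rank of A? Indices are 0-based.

pivot(0,0)=3: scale R0 → (1, 1, 1, 3)
  clear (1,0): R1 −= (3)R0 → (0, 2, 1, 2)
  clear (2,0): R2 −= (2)R0 → (0, 1, 2, 3)
  clear (3,0): R3 −= (4)R0 → (0, 2, 0, 4)
pivot(1,1)=2: scale R1 → (0, 1, 3, 1)
  clear (0,1): R0 −= (1)R1 → (1, 0, 3, 2)
  clear (2,1): R2 −= (1)R1 → (0, 0, 4, 2)
  clear (3,1): R3 −= (2)R1 → (0, 0, 4, 2)
pivot(2,2)=4: scale R2 → (0, 0, 1, 3)
  clear (0,2): R0 −= (3)R2 → (1, 0, 0, 3)
  clear (1,2): R1 −= (3)R2 → (0, 1, 0, 2)
  clear (3,2): R3 −= (4)R2 → (0, 0, 0, 0)
col 3: no nonzero at/below row 3; advance.

rank = 3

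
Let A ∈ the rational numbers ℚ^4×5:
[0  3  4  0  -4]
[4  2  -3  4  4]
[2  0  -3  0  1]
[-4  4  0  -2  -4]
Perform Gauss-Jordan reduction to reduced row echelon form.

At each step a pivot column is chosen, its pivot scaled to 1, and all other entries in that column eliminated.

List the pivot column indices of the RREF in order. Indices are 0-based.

[1] R0 <-> R1
[1] R0 /= 4  ⇒  (1, 1/2, -3/4, 1, 1)
     R2 -= 2·R0  ⇒  (0, -1, -3/2, -2, -1)
     R3 -= -4·R0  ⇒  (0, 6, -3, 2, 0)
[2] R1 /= 3  ⇒  (0, 1, 4/3, 0, -4/3)
     R0 -= 1/2·R1  ⇒  (1, 0, -17/12, 1, 5/3)
     R2 -= -1·R1  ⇒  (0, 0, -1/6, -2, -7/3)
     R3 -= 6·R1  ⇒  (0, 0, -11, 2, 8)
[3] R2 /= -1/6  ⇒  (0, 0, 1, 12, 14)
     R0 -= -17/12·R2  ⇒  (1, 0, 0, 18, 43/2)
     R1 -= 4/3·R2  ⇒  (0, 1, 0, -16, -20)
     R3 -= -11·R2  ⇒  (0, 0, 0, 134, 162)
[4] R3 /= 134  ⇒  (0, 0, 0, 1, 81/67)
     R0 -= 18·R3  ⇒  (1, 0, 0, 0, -35/134)
     R1 -= -16·R3  ⇒  (0, 1, 0, 0, -44/67)
     R2 -= 12·R3  ⇒  (0, 0, 1, 0, -34/67)

pivot columns: 0, 1, 2, 3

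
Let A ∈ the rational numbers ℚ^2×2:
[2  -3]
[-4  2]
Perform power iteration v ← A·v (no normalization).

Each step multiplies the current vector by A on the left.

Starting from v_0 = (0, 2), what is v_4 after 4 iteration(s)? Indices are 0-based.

v_0 = (0, 2).
v_1 = A·v_0 = (-6, 4).
v_2 = A·v_1 = (-24, 32).
v_3 = A·v_2 = (-144, 160).
v_4 = A·v_3 = (-768, 896).

v_4 = (-768, 896)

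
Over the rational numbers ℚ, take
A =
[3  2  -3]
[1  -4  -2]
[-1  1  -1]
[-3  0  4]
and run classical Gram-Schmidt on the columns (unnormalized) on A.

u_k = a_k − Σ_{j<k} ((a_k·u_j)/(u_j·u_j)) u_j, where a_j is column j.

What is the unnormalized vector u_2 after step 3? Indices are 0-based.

Step 1: u_0 = a_0 = (3, 1, -1, -3).
Step 2: u_1 = a_1 − (1/20)·u_0 = (37/20, -81/20, 21/20, 3/20).
Step 3: u_2 = a_2 − (-11/10)·u_0 − (42/419)·u_1 = (48/419, -207/419, -924/419, 287/419).

u_2 = (48/419, -207/419, -924/419, 287/419)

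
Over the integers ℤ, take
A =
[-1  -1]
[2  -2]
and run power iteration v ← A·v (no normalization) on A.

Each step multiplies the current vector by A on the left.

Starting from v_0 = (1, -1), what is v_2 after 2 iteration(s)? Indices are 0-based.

v_2 = (-4, -8)

v_0 = (1, -1).
v_1 = A·v_0 = (0, 4).
v_2 = A·v_1 = (-4, -8).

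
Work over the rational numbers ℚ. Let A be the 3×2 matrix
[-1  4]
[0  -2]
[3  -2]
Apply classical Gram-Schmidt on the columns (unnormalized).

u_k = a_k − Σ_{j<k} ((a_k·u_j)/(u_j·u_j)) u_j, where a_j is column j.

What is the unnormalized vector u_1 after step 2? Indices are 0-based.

Step 1: u_0 = a_0 = (-1, 0, 3).
Step 2: u_1 = a_1 − (-1)·u_0 = (3, -2, 1).

u_1 = (3, -2, 1)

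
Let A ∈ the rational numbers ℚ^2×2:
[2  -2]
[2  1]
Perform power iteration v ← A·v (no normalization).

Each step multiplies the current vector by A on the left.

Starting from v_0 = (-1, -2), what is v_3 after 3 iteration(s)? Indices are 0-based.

v_3 = (24, 24)

v_0 = (-1, -2).
v_1 = A·v_0 = (2, -4).
v_2 = A·v_1 = (12, 0).
v_3 = A·v_2 = (24, 24).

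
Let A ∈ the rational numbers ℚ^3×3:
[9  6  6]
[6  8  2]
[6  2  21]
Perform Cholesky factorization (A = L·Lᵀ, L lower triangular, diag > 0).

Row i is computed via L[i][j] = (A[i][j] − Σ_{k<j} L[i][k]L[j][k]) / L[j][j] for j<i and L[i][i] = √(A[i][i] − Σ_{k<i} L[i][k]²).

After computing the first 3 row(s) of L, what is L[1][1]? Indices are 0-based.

L[1][1] = 2

Step 1: L[0][0] = √(9) = 3.
  L[1][0] = (6) / L[0][0] = 2.
Step 2: L[1][1] = √(4) = 2.
  L[2][0] = (6) / L[0][0] = 2.
  L[2][1] = (-2) / L[1][1] = -1.
Step 3: L[2][2] = √(16) = 4.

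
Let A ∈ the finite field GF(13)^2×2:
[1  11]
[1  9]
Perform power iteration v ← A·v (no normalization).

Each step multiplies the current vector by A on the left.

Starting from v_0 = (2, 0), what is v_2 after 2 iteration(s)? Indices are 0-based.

v_0 = (2, 0).
v_1 = A·v_0 = (2, 2).
v_2 = A·v_1 = (11, 7).

v_2 = (11, 7)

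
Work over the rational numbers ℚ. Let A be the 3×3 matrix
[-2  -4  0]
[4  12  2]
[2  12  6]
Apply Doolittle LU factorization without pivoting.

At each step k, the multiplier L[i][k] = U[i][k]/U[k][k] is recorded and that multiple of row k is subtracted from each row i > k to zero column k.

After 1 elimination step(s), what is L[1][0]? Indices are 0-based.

L[1][0] = -2

Step 1: pivot at (0,0) is -2.
  row1 ← row1 − (-2)·row0  ⇒  L[1][0]=-2, U row1=(0, 4, 2)
  row2 ← row2 − (-1)·row0  ⇒  L[2][0]=-1, U row2=(0, 8, 6)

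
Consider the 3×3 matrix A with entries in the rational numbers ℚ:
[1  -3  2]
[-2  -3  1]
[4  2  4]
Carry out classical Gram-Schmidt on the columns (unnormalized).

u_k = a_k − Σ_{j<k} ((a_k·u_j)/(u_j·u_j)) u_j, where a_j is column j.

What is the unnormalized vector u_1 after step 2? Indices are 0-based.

u_1 = (-74/21, -41/21, -2/21)

Step 1: u_0 = a_0 = (1, -2, 4).
Step 2: u_1 = a_1 − (11/21)·u_0 = (-74/21, -41/21, -2/21).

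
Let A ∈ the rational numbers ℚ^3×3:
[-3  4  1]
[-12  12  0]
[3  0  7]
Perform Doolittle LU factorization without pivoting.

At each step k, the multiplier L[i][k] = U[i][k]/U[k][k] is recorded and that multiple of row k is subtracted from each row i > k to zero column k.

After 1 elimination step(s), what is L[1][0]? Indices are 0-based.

Step 1: pivot at (0,0) is -3.
  row1 ← row1 − (4)·row0  ⇒  L[1][0]=4, U row1=(0, -4, -4)
  row2 ← row2 − (-1)·row0  ⇒  L[2][0]=-1, U row2=(0, 4, 8)

L[1][0] = 4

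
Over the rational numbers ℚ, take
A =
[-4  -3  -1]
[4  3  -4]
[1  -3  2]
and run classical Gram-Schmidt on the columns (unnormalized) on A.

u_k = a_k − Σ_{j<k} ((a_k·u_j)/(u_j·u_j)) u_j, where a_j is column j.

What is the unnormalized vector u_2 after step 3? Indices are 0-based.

Step 1: u_0 = a_0 = (-4, 4, 1).
Step 2: u_1 = a_1 − (7/11)·u_0 = (-5/11, 5/11, -40/11).
Step 3: u_2 = a_2 − (-10/33)·u_0 − (-19/30)·u_1 = (-5/2, -5/2, 0).

u_2 = (-5/2, -5/2, 0)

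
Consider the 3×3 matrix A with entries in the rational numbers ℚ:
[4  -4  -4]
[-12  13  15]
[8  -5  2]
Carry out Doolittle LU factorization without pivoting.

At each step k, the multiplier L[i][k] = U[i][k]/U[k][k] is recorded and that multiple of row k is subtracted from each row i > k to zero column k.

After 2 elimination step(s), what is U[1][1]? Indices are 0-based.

Step 1: pivot at (0,0) is 4.
  row1 ← row1 − (-3)·row0  ⇒  L[1][0]=-3, U row1=(0, 1, 3)
  row2 ← row2 − (2)·row0  ⇒  L[2][0]=2, U row2=(0, 3, 10)
Step 2: pivot at (1,1) is 1.
  row2 ← row2 − (3)·row1  ⇒  L[2][1]=3, U row2=(0, 0, 1)

U[1][1] = 1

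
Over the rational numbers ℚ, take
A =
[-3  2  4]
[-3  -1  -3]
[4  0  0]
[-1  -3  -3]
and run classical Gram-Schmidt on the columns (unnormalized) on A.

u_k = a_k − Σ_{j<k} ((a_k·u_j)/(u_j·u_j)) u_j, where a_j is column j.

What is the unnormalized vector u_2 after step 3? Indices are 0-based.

u_2 = (8/7, -11/7, 0, 9/7)

Step 1: u_0 = a_0 = (-3, -3, 4, -1).
Step 2: u_1 = a_1 − (0)·u_0 = (2, -1, 0, -3).
Step 3: u_2 = a_2 − (0)·u_0 − (10/7)·u_1 = (8/7, -11/7, 0, 9/7).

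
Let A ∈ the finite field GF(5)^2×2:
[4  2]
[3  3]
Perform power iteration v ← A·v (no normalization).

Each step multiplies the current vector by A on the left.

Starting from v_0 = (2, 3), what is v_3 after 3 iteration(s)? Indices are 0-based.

v_3 = (3, 4)

v_0 = (2, 3).
v_1 = A·v_0 = (4, 0).
v_2 = A·v_1 = (1, 2).
v_3 = A·v_2 = (3, 4).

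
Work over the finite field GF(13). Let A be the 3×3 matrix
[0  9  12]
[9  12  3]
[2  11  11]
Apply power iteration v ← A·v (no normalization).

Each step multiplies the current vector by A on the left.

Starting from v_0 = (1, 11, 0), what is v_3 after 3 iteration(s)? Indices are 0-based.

v_0 = (1, 11, 0).
v_1 = A·v_0 = (8, 11, 6).
v_2 = A·v_1 = (2, 1, 8).
v_3 = A·v_2 = (1, 2, 12).

v_3 = (1, 2, 12)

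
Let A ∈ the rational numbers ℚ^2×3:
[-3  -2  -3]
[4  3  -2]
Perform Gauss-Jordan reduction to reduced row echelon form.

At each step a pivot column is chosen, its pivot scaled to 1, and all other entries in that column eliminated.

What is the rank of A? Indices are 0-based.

rank = 2

step 1: normalize row 0 (÷-3) = (1, 2/3, 1)
  row 1: subtract 4×row0 = (0, 1/3, -6)
step 2: normalize row 1 (÷1/3) = (0, 1, -18)
  row 0: subtract 2/3×row1 = (1, 0, 13)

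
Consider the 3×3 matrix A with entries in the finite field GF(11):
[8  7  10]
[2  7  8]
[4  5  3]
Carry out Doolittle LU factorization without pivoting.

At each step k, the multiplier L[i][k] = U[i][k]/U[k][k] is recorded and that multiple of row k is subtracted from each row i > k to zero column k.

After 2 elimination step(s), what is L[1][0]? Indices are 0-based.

[col 0] pivot 8
  R1 -= 3*R0 → (0, 8, 0)  (L[1][0] := 3)
  R2 -= 6*R0 → (0, 7, 9)  (L[2][0] := 6)
[col 1] pivot 8
  R2 -= 5*R1 → (0, 0, 9)  (L[2][1] := 5)

L[1][0] = 3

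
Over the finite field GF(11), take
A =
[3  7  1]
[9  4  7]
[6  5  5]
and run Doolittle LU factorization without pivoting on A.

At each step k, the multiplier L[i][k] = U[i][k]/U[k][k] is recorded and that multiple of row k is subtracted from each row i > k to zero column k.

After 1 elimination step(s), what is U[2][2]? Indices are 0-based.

U[2][2] = 3

k=0: U[0][0]=3
  eliminate (1,0): mult=3, new row 1: (0, 5, 4); set L[1][0]=3
  eliminate (2,0): mult=2, new row 2: (0, 2, 3); set L[2][0]=2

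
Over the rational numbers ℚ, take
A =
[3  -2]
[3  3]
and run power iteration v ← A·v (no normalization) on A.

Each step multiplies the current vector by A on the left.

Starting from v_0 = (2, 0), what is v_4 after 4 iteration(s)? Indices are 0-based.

v_4 = (-414, 216)

v_0 = (2, 0).
v_1 = A·v_0 = (6, 6).
v_2 = A·v_1 = (6, 36).
v_3 = A·v_2 = (-54, 126).
v_4 = A·v_3 = (-414, 216).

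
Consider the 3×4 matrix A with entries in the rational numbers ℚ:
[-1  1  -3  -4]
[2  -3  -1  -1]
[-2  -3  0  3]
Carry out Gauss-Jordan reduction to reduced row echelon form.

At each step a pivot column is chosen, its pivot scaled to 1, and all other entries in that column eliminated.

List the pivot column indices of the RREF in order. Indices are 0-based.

[1] R0 /= -1  ⇒  (1, -1, 3, 4)
     R1 -= 2·R0  ⇒  (0, -1, -7, -9)
     R2 -= -2·R0  ⇒  (0, -5, 6, 11)
[2] R1 /= -1  ⇒  (0, 1, 7, 9)
     R0 -= -1·R1  ⇒  (1, 0, 10, 13)
     R2 -= -5·R1  ⇒  (0, 0, 41, 56)
[3] R2 /= 41  ⇒  (0, 0, 1, 56/41)
     R0 -= 10·R2  ⇒  (1, 0, 0, -27/41)
     R1 -= 7·R2  ⇒  (0, 1, 0, -23/41)

pivot columns: 0, 1, 2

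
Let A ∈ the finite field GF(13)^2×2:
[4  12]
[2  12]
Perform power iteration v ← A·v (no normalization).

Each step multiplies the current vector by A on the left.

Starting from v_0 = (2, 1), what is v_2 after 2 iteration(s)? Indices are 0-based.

v_0 = (2, 1).
v_1 = A·v_0 = (7, 3).
v_2 = A·v_1 = (12, 11).

v_2 = (12, 11)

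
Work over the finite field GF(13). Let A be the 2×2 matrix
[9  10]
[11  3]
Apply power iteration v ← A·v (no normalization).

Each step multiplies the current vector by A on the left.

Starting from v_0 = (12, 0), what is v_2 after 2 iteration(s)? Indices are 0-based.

v_2 = (4, 11)

v_0 = (12, 0).
v_1 = A·v_0 = (4, 2).
v_2 = A·v_1 = (4, 11).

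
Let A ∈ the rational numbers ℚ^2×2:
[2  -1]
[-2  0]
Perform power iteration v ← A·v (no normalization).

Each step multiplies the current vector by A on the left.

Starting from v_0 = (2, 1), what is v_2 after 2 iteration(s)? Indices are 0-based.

v_2 = (10, -6)

v_0 = (2, 1).
v_1 = A·v_0 = (3, -4).
v_2 = A·v_1 = (10, -6).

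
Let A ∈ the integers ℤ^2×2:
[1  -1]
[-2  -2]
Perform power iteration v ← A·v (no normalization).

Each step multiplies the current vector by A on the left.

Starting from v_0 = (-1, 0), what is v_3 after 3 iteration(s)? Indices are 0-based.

v_0 = (-1, 0).
v_1 = A·v_0 = (-1, 2).
v_2 = A·v_1 = (-3, -2).
v_3 = A·v_2 = (-1, 10).

v_3 = (-1, 10)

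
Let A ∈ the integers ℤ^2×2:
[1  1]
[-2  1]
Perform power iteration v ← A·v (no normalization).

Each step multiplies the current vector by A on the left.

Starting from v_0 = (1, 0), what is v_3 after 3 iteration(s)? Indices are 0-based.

v_0 = (1, 0).
v_1 = A·v_0 = (1, -2).
v_2 = A·v_1 = (-1, -4).
v_3 = A·v_2 = (-5, -2).

v_3 = (-5, -2)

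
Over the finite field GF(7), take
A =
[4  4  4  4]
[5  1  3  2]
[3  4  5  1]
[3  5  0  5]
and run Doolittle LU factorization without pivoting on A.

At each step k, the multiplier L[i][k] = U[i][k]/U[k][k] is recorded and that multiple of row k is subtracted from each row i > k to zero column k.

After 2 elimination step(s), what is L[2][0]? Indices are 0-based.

k=0: U[0][0]=4
  eliminate (1,0): mult=3, new row 1: (0, 3, 5, 4); set L[1][0]=3
  eliminate (2,0): mult=6, new row 2: (0, 1, 2, 5); set L[2][0]=6
  eliminate (3,0): mult=6, new row 3: (0, 2, 4, 2); set L[3][0]=6
k=1: U[1][1]=3
  eliminate (2,1): mult=5, new row 2: (0, 0, 5, 6); set L[2][1]=5
  eliminate (3,1): mult=3, new row 3: (0, 0, 3, 4); set L[3][1]=3

L[2][0] = 6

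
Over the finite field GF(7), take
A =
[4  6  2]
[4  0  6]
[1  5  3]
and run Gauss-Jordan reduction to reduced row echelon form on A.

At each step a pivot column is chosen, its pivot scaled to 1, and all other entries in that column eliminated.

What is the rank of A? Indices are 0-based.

[1] R0 /= 4  ⇒  (1, 5, 4)
     R1 -= 4·R0  ⇒  (0, 1, 4)
     R2 -= 1·R0  ⇒  (0, 0, 6)
[2] R1 /= 1  ⇒  (0, 1, 4)
     R0 -= 5·R1  ⇒  (1, 0, 5)
[3] R2 /= 6  ⇒  (0, 0, 1)
     R0 -= 5·R2  ⇒  (1, 0, 0)
     R1 -= 4·R2  ⇒  (0, 1, 0)

rank = 3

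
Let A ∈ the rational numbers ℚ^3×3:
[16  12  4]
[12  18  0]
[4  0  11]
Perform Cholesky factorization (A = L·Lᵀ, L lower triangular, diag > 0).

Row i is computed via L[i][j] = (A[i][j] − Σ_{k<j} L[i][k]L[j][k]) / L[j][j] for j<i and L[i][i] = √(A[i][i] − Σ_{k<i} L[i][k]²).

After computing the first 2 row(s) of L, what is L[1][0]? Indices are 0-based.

Step 1: L[0][0] = √(16) = 4.
  L[1][0] = (12) / L[0][0] = 3.
Step 2: L[1][1] = √(9) = 3.

L[1][0] = 3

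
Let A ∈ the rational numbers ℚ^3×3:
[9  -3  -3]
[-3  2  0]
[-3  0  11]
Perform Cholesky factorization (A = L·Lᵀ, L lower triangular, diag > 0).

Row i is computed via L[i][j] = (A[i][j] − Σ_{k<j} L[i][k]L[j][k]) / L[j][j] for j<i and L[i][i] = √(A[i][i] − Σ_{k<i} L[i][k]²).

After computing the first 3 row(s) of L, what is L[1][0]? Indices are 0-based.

L[1][0] = -1

Step 1: L[0][0] = √(9) = 3.
  L[1][0] = (-3) / L[0][0] = -1.
Step 2: L[1][1] = √(1) = 1.
  L[2][0] = (-3) / L[0][0] = -1.
  L[2][1] = (-1) / L[1][1] = -1.
Step 3: L[2][2] = √(9) = 3.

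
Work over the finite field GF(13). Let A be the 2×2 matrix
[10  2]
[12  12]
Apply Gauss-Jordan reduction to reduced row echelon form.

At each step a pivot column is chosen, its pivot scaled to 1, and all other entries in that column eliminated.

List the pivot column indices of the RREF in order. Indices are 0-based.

pivot(0,0)=10: scale R0 → (1, 8)
  clear (1,0): R1 −= (12)R0 → (0, 7)
pivot(1,1)=7: scale R1 → (0, 1)
  clear (0,1): R0 −= (8)R1 → (1, 0)

pivot columns: 0, 1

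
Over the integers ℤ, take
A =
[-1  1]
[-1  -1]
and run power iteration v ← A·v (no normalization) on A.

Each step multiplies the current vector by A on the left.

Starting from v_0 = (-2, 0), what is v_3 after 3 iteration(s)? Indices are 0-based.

v_3 = (-4, 4)

v_0 = (-2, 0).
v_1 = A·v_0 = (2, 2).
v_2 = A·v_1 = (0, -4).
v_3 = A·v_2 = (-4, 4).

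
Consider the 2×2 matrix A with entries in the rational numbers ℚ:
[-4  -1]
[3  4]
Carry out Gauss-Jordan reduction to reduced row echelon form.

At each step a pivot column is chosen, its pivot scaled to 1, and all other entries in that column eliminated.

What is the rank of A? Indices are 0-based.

step 1: normalize row 0 (÷-4) = (1, 1/4)
  row 1: subtract 3×row0 = (0, 13/4)
step 2: normalize row 1 (÷13/4) = (0, 1)
  row 0: subtract 1/4×row1 = (1, 0)

rank = 2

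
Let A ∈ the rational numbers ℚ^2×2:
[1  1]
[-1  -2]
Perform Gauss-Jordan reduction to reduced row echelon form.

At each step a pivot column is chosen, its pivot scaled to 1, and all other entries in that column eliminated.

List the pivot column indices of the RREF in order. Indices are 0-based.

pivot(0,0)=1: scale R0 → (1, 1)
  clear (1,0): R1 −= (-1)R0 → (0, -1)
pivot(1,1)=-1: scale R1 → (0, 1)
  clear (0,1): R0 −= (1)R1 → (1, 0)

pivot columns: 0, 1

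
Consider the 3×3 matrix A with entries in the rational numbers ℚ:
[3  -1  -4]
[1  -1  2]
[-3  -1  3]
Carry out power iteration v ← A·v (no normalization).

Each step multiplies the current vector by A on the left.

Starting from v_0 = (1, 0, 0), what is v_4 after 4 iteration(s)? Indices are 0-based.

v_4 = (886, -72, -745)

v_0 = (1, 0, 0).
v_1 = A·v_0 = (3, 1, -3).
v_2 = A·v_1 = (20, -4, -19).
v_3 = A·v_2 = (140, -14, -113).
v_4 = A·v_3 = (886, -72, -745).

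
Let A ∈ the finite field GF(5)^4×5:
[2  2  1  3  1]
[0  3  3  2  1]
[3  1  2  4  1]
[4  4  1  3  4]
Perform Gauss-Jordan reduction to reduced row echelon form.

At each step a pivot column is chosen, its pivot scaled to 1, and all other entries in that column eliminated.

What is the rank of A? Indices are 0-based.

rank = 4

[1] R0 /= 2  ⇒  (1, 1, 3, 4, 3)
     R2 -= 3·R0  ⇒  (0, 3, 3, 2, 2)
     R3 -= 4·R0  ⇒  (0, 0, 4, 2, 2)
[2] R1 /= 3  ⇒  (0, 1, 1, 4, 2)
     R0 -= 1·R1  ⇒  (1, 0, 2, 0, 1)
     R2 -= 3·R1  ⇒  (0, 0, 0, 0, 1)
[3] R2 <-> R3
[3] R2 /= 4  ⇒  (0, 0, 1, 3, 3)
     R0 -= 2·R2  ⇒  (1, 0, 0, 4, 0)
     R1 -= 1·R2  ⇒  (0, 1, 0, 1, 4)
column 3 empty below row 3
[4] R3 /= 1  ⇒  (0, 0, 0, 0, 1)
     R1 -= 4·R3  ⇒  (0, 1, 0, 1, 0)
     R2 -= 3·R3  ⇒  (0, 0, 1, 3, 0)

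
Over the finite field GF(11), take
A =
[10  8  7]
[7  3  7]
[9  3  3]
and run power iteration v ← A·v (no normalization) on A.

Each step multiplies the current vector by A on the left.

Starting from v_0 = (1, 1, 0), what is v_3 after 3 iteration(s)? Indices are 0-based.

v_3 = (4, 5, 1)

v_0 = (1, 1, 0).
v_1 = A·v_0 = (7, 10, 1).
v_2 = A·v_1 = (3, 9, 8).
v_3 = A·v_2 = (4, 5, 1).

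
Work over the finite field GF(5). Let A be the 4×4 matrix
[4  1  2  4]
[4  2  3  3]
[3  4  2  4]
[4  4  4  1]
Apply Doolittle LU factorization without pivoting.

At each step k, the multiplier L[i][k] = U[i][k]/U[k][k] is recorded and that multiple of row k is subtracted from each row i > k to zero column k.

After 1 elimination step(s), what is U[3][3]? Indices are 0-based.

U[3][3] = 2

k=0: U[0][0]=4
  eliminate (1,0): mult=1, new row 1: (0, 1, 1, 4); set L[1][0]=1
  eliminate (2,0): mult=2, new row 2: (0, 2, 3, 1); set L[2][0]=2
  eliminate (3,0): mult=1, new row 3: (0, 3, 2, 2); set L[3][0]=1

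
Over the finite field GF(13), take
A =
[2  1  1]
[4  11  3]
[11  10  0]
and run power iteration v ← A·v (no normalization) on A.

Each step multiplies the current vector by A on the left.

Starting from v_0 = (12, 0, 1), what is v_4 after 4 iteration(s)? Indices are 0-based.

v_4 = (7, 5, 3)

v_0 = (12, 0, 1).
v_1 = A·v_0 = (12, 12, 2).
v_2 = A·v_1 = (12, 4, 5).
v_3 = A·v_2 = (7, 3, 3).
v_4 = A·v_3 = (7, 5, 3).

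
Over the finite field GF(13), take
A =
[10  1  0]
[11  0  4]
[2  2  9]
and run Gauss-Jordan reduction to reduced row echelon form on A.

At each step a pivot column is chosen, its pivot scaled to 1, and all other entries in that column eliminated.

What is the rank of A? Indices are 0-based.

[1] R0 /= 10  ⇒  (1, 4, 0)
     R1 -= 11·R0  ⇒  (0, 8, 4)
     R2 -= 2·R0  ⇒  (0, 7, 9)
[2] R1 /= 8  ⇒  (0, 1, 7)
     R0 -= 4·R1  ⇒  (1, 0, 11)
     R2 -= 7·R1  ⇒  (0, 0, 12)
[3] R2 /= 12  ⇒  (0, 0, 1)
     R0 -= 11·R2  ⇒  (1, 0, 0)
     R1 -= 7·R2  ⇒  (0, 1, 0)

rank = 3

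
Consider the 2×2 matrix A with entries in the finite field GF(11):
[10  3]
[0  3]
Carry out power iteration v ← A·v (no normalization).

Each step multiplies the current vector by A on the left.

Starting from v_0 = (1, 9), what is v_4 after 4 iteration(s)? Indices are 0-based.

v_0 = (1, 9).
v_1 = A·v_0 = (4, 5).
v_2 = A·v_1 = (0, 4).
v_3 = A·v_2 = (1, 1).
v_4 = A·v_3 = (2, 3).

v_4 = (2, 3)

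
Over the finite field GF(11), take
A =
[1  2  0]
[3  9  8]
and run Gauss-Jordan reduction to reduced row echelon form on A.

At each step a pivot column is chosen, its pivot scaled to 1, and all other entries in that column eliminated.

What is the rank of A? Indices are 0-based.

pivot(0,0)=1: scale R0 → (1, 2, 0)
  clear (1,0): R1 −= (3)R0 → (0, 3, 8)
pivot(1,1)=3: scale R1 → (0, 1, 10)
  clear (0,1): R0 −= (2)R1 → (1, 0, 2)

rank = 2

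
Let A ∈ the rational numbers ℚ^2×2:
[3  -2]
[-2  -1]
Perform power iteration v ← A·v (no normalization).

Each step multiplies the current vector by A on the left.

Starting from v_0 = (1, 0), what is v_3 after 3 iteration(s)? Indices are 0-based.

v_0 = (1, 0).
v_1 = A·v_0 = (3, -2).
v_2 = A·v_1 = (13, -4).
v_3 = A·v_2 = (47, -22).

v_3 = (47, -22)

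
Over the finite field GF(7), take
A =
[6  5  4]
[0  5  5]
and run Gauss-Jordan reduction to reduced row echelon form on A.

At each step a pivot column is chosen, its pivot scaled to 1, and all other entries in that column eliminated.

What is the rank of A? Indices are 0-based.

rank = 2

pivot(0,0)=6: scale R0 → (1, 2, 3)
pivot(1,1)=5: scale R1 → (0, 1, 1)
  clear (0,1): R0 −= (2)R1 → (1, 0, 1)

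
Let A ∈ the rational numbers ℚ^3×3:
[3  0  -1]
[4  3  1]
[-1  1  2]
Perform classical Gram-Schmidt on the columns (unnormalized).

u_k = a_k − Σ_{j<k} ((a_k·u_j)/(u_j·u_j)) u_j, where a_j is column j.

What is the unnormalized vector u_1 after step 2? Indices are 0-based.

Step 1: u_0 = a_0 = (3, 4, -1).
Step 2: u_1 = a_1 − (11/26)·u_0 = (-33/26, 17/13, 37/26).

u_1 = (-33/26, 17/13, 37/26)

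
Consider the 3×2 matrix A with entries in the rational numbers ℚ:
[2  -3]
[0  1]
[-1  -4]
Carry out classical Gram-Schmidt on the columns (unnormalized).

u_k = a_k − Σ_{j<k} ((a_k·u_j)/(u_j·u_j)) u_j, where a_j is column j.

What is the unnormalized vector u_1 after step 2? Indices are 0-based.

Step 1: u_0 = a_0 = (2, 0, -1).
Step 2: u_1 = a_1 − (-2/5)·u_0 = (-11/5, 1, -22/5).

u_1 = (-11/5, 1, -22/5)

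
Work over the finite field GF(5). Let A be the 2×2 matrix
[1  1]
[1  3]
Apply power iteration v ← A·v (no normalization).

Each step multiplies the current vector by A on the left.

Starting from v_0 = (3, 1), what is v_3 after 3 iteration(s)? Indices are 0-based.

v_0 = (3, 1).
v_1 = A·v_0 = (4, 1).
v_2 = A·v_1 = (0, 2).
v_3 = A·v_2 = (2, 1).

v_3 = (2, 1)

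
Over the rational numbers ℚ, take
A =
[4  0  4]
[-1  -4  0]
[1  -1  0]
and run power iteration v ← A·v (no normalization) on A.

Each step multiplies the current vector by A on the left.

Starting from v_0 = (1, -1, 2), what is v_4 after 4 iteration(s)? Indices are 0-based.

v_4 = (1360, -420, 220)

v_0 = (1, -1, 2).
v_1 = A·v_0 = (12, 3, 2).
v_2 = A·v_1 = (56, -24, 9).
v_3 = A·v_2 = (260, 40, 80).
v_4 = A·v_3 = (1360, -420, 220).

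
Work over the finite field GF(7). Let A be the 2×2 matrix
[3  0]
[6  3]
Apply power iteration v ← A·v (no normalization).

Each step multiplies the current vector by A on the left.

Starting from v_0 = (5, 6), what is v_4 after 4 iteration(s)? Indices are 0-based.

v_0 = (5, 6).
v_1 = A·v_0 = (1, 6).
v_2 = A·v_1 = (3, 3).
v_3 = A·v_2 = (2, 6).
v_4 = A·v_3 = (6, 2).

v_4 = (6, 2)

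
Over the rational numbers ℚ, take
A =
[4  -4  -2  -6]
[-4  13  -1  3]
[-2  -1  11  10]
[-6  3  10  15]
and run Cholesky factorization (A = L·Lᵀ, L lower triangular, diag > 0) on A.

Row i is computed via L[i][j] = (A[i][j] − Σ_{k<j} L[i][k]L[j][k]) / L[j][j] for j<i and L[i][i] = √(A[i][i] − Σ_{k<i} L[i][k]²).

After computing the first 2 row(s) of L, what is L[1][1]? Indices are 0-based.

Step 1: L[0][0] = √(4) = 2.
  L[1][0] = (-4) / L[0][0] = -2.
Step 2: L[1][1] = √(9) = 3.

L[1][1] = 3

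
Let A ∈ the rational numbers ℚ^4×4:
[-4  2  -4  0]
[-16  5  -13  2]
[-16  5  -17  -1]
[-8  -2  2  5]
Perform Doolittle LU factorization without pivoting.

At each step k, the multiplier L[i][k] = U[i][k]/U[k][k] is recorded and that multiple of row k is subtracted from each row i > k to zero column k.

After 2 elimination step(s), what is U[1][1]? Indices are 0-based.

U[1][1] = -3

k=0: U[0][0]=-4
  eliminate (1,0): mult=4, new row 1: (0, -3, 3, 2); set L[1][0]=4
  eliminate (2,0): mult=4, new row 2: (0, -3, -1, -1); set L[2][0]=4
  eliminate (3,0): mult=2, new row 3: (0, -6, 10, 5); set L[3][0]=2
k=1: U[1][1]=-3
  eliminate (2,1): mult=1, new row 2: (0, 0, -4, -3); set L[2][1]=1
  eliminate (3,1): mult=2, new row 3: (0, 0, 4, 1); set L[3][1]=2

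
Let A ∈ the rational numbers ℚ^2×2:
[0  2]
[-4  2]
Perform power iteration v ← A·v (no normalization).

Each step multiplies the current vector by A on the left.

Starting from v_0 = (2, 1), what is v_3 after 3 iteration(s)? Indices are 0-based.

v_3 = (-40, 8)

v_0 = (2, 1).
v_1 = A·v_0 = (2, -6).
v_2 = A·v_1 = (-12, -20).
v_3 = A·v_2 = (-40, 8).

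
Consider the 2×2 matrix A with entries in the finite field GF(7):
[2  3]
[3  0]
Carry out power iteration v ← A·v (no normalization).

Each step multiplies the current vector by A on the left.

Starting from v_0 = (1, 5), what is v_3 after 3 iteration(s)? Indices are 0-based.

v_0 = (1, 5).
v_1 = A·v_0 = (3, 3).
v_2 = A·v_1 = (1, 2).
v_3 = A·v_2 = (1, 3).

v_3 = (1, 3)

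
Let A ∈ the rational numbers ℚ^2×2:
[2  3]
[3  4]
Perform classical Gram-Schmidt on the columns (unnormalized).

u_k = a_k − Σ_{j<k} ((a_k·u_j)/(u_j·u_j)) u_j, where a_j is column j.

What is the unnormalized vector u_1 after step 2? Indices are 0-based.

u_1 = (3/13, -2/13)

Step 1: u_0 = a_0 = (2, 3).
Step 2: u_1 = a_1 − (18/13)·u_0 = (3/13, -2/13).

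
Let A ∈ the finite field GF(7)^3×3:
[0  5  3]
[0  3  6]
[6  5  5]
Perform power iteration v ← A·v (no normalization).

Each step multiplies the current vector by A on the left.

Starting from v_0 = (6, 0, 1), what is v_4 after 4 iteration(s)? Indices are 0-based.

v_4 = (2, 4, 1)

v_0 = (6, 0, 1).
v_1 = A·v_0 = (3, 6, 6).
v_2 = A·v_1 = (6, 5, 1).
v_3 = A·v_2 = (0, 0, 3).
v_4 = A·v_3 = (2, 4, 1).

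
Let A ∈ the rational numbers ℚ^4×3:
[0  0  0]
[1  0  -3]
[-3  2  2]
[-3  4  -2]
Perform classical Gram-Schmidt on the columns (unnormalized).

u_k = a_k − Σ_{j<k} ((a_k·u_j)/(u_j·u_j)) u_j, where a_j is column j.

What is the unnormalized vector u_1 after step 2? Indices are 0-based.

Step 1: u_0 = a_0 = (0, 1, -3, -3).
Step 2: u_1 = a_1 − (-18/19)·u_0 = (0, 18/19, -16/19, 22/19).

u_1 = (0, 18/19, -16/19, 22/19)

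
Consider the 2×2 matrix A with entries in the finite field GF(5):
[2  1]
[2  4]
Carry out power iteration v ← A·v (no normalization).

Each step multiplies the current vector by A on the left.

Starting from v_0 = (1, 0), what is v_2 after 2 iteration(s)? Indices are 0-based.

v_0 = (1, 0).
v_1 = A·v_0 = (2, 2).
v_2 = A·v_1 = (1, 2).

v_2 = (1, 2)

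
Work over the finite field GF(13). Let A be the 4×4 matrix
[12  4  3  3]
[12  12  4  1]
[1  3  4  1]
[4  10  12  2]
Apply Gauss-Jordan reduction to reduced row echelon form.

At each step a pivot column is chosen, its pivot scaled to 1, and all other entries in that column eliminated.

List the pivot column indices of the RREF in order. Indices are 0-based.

step 1: normalize row 0 (÷12) = (1, 9, 10, 10)
  row 1: subtract 12×row0 = (0, 8, 1, 11)
  row 2: subtract 1×row0 = (0, 7, 7, 4)
  row 3: subtract 4×row0 = (0, 0, 11, 1)
step 2: normalize row 1 (÷8) = (0, 1, 5, 3)
  row 0: subtract 9×row1 = (1, 0, 4, 9)
  row 2: subtract 7×row1 = (0, 0, 11, 9)
step 3: normalize row 2 (÷11) = (0, 0, 1, 2)
  row 0: subtract 4×row2 = (1, 0, 0, 1)
  row 1: subtract 5×row2 = (0, 1, 0, 6)
  row 3: subtract 11×row2 = (0, 0, 0, 5)
step 4: normalize row 3 (÷5) = (0, 0, 0, 1)
  row 0: subtract 1×row3 = (1, 0, 0, 0)
  row 1: subtract 6×row3 = (0, 1, 0, 0)
  row 2: subtract 2×row3 = (0, 0, 1, 0)

pivot columns: 0, 1, 2, 3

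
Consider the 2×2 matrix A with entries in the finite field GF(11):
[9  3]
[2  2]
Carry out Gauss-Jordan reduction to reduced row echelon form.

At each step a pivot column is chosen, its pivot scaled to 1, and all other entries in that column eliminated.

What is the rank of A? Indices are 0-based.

rank = 2

pivot(0,0)=9: scale R0 → (1, 4)
  clear (1,0): R1 −= (2)R0 → (0, 5)
pivot(1,1)=5: scale R1 → (0, 1)
  clear (0,1): R0 −= (4)R1 → (1, 0)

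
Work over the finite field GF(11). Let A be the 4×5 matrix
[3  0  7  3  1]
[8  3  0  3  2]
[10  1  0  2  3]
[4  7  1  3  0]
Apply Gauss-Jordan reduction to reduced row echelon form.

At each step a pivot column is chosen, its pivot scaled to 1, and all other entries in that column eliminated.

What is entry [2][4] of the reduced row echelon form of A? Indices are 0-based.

M[2][4] = 1

step 1: normalize row 0 (÷3) = (1, 0, 6, 1, 4)
  row 1: subtract 8×row0 = (0, 3, 7, 6, 3)
  row 2: subtract 10×row0 = (0, 1, 6, 3, 7)
  row 3: subtract 4×row0 = (0, 7, 10, 10, 6)
step 2: normalize row 1 (÷3) = (0, 1, 6, 2, 1)
  row 2: subtract 1×row1 = (0, 0, 0, 1, 6)
  row 3: subtract 7×row1 = (0, 0, 1, 7, 10)
step 3: exchange rows 2,3
step 3: normalize row 2 (÷1) = (0, 0, 1, 7, 10)
  row 0: subtract 6×row2 = (1, 0, 0, 3, 10)
  row 1: subtract 6×row2 = (0, 1, 0, 4, 7)
step 4: normalize row 3 (÷1) = (0, 0, 0, 1, 6)
  row 0: subtract 3×row3 = (1, 0, 0, 0, 3)
  row 1: subtract 4×row3 = (0, 1, 0, 0, 5)
  row 2: subtract 7×row3 = (0, 0, 1, 0, 1)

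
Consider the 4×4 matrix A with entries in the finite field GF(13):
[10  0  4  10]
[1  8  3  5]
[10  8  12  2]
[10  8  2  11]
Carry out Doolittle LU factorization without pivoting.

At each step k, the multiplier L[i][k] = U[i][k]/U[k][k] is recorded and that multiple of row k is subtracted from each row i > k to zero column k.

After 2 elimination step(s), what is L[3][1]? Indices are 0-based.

L[3][1] = 1

k=0: U[0][0]=10
  eliminate (1,0): mult=4, new row 1: (0, 8, 0, 4); set L[1][0]=4
  eliminate (2,0): mult=1, new row 2: (0, 8, 8, 5); set L[2][0]=1
  eliminate (3,0): mult=1, new row 3: (0, 8, 11, 1); set L[3][0]=1
k=1: U[1][1]=8
  eliminate (2,1): mult=1, new row 2: (0, 0, 8, 1); set L[2][1]=1
  eliminate (3,1): mult=1, new row 3: (0, 0, 11, 10); set L[3][1]=1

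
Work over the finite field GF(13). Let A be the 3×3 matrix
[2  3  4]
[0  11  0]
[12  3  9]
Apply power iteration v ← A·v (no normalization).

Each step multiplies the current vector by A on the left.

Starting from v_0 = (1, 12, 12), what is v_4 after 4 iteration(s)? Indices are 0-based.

v_0 = (1, 12, 12).
v_1 = A·v_0 = (8, 2, 0).
v_2 = A·v_1 = (9, 9, 11).
v_3 = A·v_2 = (11, 8, 0).
v_4 = A·v_3 = (7, 10, 0).

v_4 = (7, 10, 0)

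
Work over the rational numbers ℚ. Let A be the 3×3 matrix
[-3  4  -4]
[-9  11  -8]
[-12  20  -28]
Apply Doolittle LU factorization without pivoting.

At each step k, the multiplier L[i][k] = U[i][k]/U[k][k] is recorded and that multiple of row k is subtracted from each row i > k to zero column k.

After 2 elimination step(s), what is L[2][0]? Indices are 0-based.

L[2][0] = 4

Step 1: pivot at (0,0) is -3.
  row1 ← row1 − (3)·row0  ⇒  L[1][0]=3, U row1=(0, -1, 4)
  row2 ← row2 − (4)·row0  ⇒  L[2][0]=4, U row2=(0, 4, -12)
Step 2: pivot at (1,1) is -1.
  row2 ← row2 − (-4)·row1  ⇒  L[2][1]=-4, U row2=(0, 0, 4)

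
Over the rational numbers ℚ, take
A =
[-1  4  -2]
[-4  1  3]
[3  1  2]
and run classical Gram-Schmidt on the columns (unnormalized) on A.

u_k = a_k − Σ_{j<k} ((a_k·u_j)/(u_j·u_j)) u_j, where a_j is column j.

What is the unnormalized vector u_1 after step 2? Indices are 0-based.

u_1 = (99/26, 3/13, 41/26)

Step 1: u_0 = a_0 = (-1, -4, 3).
Step 2: u_1 = a_1 − (-5/26)·u_0 = (99/26, 3/13, 41/26).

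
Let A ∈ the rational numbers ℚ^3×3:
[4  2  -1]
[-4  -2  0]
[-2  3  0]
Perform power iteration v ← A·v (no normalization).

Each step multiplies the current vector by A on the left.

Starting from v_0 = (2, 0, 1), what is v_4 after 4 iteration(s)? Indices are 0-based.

v_0 = (2, 0, 1).
v_1 = A·v_0 = (7, -8, -4).
v_2 = A·v_1 = (16, -12, -38).
v_3 = A·v_2 = (78, -40, -68).
v_4 = A·v_3 = (300, -232, -276).

v_4 = (300, -232, -276)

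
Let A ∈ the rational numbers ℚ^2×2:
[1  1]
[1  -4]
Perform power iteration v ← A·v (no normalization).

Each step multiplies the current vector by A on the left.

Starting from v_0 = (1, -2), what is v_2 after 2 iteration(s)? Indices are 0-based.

v_0 = (1, -2).
v_1 = A·v_0 = (-1, 9).
v_2 = A·v_1 = (8, -37).

v_2 = (8, -37)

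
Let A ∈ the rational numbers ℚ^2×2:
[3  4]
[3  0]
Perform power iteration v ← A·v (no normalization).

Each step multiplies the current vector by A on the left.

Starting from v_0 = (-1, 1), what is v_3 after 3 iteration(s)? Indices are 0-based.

v_3 = (-15, -27)

v_0 = (-1, 1).
v_1 = A·v_0 = (1, -3).
v_2 = A·v_1 = (-9, 3).
v_3 = A·v_2 = (-15, -27).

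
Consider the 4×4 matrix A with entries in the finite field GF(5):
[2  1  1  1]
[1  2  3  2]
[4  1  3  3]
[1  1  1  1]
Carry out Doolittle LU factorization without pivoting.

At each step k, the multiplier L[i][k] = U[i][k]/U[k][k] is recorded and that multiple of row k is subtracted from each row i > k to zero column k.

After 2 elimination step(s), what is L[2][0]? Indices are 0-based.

L[2][0] = 2

k=0: U[0][0]=2
  eliminate (1,0): mult=3, new row 1: (0, 4, 0, 4); set L[1][0]=3
  eliminate (2,0): mult=2, new row 2: (0, 4, 1, 1); set L[2][0]=2
  eliminate (3,0): mult=3, new row 3: (0, 3, 3, 3); set L[3][0]=3
k=1: U[1][1]=4
  eliminate (2,1): mult=1, new row 2: (0, 0, 1, 2); set L[2][1]=1
  eliminate (3,1): mult=2, new row 3: (0, 0, 3, 0); set L[3][1]=2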